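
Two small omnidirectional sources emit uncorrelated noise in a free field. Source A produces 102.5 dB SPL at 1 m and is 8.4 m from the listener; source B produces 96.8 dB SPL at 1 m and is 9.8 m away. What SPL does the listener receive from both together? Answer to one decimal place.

84.8 dB SPL

At the listener: L_A = 102.5 − 20·log₁₀(8.4) = 84.01 dB; L_B = 96.8 − 20·log₁₀(9.8) = 76.98 dB.
Combined: 10·log₁₀(10^(84.01/10)+10^(76.98/10)) = 84.8 dB SPL.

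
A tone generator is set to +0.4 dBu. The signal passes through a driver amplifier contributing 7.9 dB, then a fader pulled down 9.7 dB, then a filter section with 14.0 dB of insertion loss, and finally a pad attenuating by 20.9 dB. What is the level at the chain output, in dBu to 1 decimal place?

-36.3 dBu

Cascaded gains and losses add directly in dB.
+0.4 + 7.9 − 9.7 − 14.0 − 20.9 = -36.3 dBu.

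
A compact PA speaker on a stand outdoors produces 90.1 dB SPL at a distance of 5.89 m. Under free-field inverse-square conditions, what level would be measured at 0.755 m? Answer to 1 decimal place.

107.9 dB SPL

Free-field point source: level drops by 20·log₁₀ of the distance ratio.
ΔL = −20·log₁₀(0.755/5.89) = 17.84 dB, so L₂ = 90.1 + (17.84) = 107.9 dB SPL.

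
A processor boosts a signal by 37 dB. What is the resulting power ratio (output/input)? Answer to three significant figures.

5010

Power ratio = 10^(dB/10).
10^(37/10) = 10^(3.700) = 5010.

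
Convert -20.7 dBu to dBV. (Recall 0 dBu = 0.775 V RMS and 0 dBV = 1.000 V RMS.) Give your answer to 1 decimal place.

-22.9 dBV

The offset between the scales is 20·log₁₀(0.775/1.000) = −2.214 dB.
So dBV = -20.7 − 2.214 = -22.9 dBV.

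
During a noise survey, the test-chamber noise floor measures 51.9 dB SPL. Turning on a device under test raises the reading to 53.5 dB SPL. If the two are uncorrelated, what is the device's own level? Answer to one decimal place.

Background correction is a power subtraction:
L_src = 10·log₁₀(10^(53.5/10) − 10^(51.9/10)) = 10·log₁₀(68990) = 48.4 dB SPL.

48.4 dB SPL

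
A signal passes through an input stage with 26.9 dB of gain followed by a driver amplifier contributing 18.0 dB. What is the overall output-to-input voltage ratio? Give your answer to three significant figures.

176

Net gain = 26.9 + 18.0 = 44.9 dB.
Voltage ratio = 10^(44.9/20) = 176.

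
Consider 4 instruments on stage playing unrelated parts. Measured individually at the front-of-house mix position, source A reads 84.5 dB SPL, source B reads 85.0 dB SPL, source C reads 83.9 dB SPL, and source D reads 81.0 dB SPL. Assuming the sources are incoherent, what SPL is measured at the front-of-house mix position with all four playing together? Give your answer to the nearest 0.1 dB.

89.9 dB SPL

Uncorrelated sources add in intensity (power), not in dB.
L_total = 10·log₁₀(10^(84.5/10) + 10^(85.0/10) + 10^(83.9/10) + 10^(81.0/10)) = 10·log₁₀(969400000) = 89.9 dB SPL.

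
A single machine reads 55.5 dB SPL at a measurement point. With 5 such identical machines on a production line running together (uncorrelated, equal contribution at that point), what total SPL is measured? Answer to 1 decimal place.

62.5 dB SPL

5 equal incoherent sources raise the level by 10·log₁₀(5) = 6.99 dB.
L_total = 55.5 + 6.99 = 62.5 dB SPL.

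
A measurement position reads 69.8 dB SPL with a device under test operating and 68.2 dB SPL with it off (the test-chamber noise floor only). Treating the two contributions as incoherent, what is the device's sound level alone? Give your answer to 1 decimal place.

Background correction is a power subtraction:
L_src = 10·log₁₀(10^(69.8/10) − 10^(68.2/10)) = 10·log₁₀(2943000) = 64.7 dB SPL.

64.7 dB SPL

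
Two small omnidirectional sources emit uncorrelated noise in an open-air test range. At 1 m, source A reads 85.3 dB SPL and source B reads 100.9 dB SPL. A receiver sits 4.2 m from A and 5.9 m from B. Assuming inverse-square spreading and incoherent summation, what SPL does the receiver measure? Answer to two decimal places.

85.71 dB SPL

At the listener: L_A = 85.3 − 20·log₁₀(4.2) = 72.835 dB; L_B = 100.9 − 20·log₁₀(5.9) = 85.483 dB.
Combined: 10·log₁₀(10^(72.835/10)+10^(85.483/10)) = 85.71 dB SPL.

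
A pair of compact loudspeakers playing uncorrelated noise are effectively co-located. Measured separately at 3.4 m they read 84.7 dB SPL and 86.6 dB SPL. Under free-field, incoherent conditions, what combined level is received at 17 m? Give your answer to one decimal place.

74.8 dB SPL

Combined at 3.4 m: 10·log₁₀(10^(84.7/10)+10^(86.6/10)) = 88.76 dB SPL.
Then apply −20·log₁₀(17/3.4) = -13.98 dB → 74.8 dB SPL.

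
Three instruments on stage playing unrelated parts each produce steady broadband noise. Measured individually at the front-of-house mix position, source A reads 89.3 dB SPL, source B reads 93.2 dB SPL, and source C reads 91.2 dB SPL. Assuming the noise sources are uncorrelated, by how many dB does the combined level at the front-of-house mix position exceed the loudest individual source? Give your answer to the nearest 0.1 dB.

3.1 dB

Add the sources as powers (linear), then convert back to dB:
L_total = 10·log₁₀(10^(89.3/10) + 10^(93.2/10) + 10^(91.2/10)) = 96.29 dB SPL.
Excess over the loudest (93.2 dB): 96.29 − 93.2 = 3.1 dB.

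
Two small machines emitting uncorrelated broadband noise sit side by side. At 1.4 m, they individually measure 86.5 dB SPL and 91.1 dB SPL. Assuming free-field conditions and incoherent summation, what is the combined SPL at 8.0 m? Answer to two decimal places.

77.25 dB SPL

Combined at 1.4 m: 10·log₁₀(10^(86.5/10)+10^(91.1/10)) = 92.393 dB SPL.
Then apply −20·log₁₀(8.0/1.4) = -15.139 dB → 77.25 dB SPL.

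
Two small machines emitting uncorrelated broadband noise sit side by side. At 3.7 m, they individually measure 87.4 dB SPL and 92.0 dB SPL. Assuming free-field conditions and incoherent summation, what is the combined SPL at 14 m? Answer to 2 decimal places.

81.73 dB SPL

Combined at 3.7 m: 10·log₁₀(10^(87.4/10)+10^(92.0/10)) = 93.293 dB SPL.
Then apply −20·log₁₀(14/3.7) = -11.559 dB → 81.73 dB SPL.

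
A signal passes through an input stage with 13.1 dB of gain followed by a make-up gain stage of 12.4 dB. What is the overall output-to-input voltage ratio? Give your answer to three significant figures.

Net gain = 13.1 + 12.4 = 25.5 dB.
Voltage ratio = 10^(25.5/20) = 18.8.

18.8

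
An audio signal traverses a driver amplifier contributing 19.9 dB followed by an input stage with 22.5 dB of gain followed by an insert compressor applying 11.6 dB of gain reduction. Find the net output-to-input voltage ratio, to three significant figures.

34.7

Net gain = 19.9 + 22.5 + (−11.6) = 30.8 dB.
Voltage ratio = 10^(30.8/20) = 34.7.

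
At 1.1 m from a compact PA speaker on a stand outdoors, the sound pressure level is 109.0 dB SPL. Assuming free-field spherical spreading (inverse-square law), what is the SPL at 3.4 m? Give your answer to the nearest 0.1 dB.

Inverse-square spreading gives ΔL = −20·log₁₀(d₂/d₁).
ΔL = −20·log₁₀(3.4/1.1) = -9.80 dB, so L₂ = 109.0 + (-9.80) = 99.2 dB SPL.

99.2 dB SPL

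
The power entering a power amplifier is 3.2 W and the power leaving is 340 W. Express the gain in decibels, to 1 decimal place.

Power ratio → dB uses the 10·log₁₀ form:
10·log₁₀(340/3.2) = 10·log₁₀(106.2) = 20.3 dB.

20.3 dB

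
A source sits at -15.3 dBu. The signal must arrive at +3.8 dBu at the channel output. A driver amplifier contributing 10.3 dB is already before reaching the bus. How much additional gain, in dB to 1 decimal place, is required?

8.8 dB

The required make-up gain is the shortfall in the dB sum.
G = +3.8 − (-15.3) − 10.3 = 8.8 dB.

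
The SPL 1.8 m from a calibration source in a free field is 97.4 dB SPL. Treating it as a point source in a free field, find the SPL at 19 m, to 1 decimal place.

76.9 dB SPL

For a point source in a free field, ΔL = −20·log₁₀(d₂/d₁).
ΔL = −20·log₁₀(19/1.8) = -20.47 dB, so L₂ = 97.4 + (-20.47) = 76.9 dB SPL.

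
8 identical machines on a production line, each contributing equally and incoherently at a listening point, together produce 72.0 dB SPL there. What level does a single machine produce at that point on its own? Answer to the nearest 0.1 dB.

63.0 dB SPL

8 equal incoherent sources add 10·log₁₀(8) = 9.03 dB over one source.
L_one = 72.0 − 9.03 = 63.0 dB SPL.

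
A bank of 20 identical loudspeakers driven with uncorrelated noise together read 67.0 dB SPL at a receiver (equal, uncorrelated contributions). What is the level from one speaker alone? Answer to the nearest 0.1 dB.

20 equal incoherent sources add 10·log₁₀(20) = 13.01 dB over one source.
L_one = 67.0 − 13.01 = 54.0 dB SPL.

54.0 dB SPL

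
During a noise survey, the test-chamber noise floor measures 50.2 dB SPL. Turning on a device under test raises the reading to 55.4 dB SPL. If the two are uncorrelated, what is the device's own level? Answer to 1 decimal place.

Subtract intensities: L_src = 10·log₁₀(10^(L_total/10) − 10^(L_bg/10)).
L_src = 10·log₁₀(10^(55.4/10) − 10^(50.2/10)) = 10·log₁₀(242000) = 53.8 dB SPL.

53.8 dB SPL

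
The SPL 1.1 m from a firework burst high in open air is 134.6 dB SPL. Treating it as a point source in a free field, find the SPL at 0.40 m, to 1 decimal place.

For a point source in a free field, ΔL = −20·log₁₀(d₂/d₁).
ΔL = −20·log₁₀(0.40/1.1) = 8.79 dB, so L₂ = 134.6 + (8.79) = 143.4 dB SPL.

143.4 dB SPL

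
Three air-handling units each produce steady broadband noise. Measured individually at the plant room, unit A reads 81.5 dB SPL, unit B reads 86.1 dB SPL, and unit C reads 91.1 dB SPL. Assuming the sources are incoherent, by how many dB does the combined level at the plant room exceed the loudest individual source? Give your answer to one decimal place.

1.5 dB

Uncorrelated sources add in intensity (power), not in dB.
L_total = 10·log₁₀(10^(81.5/10) + 10^(86.1/10) + 10^(91.1/10)) = 92.64 dB SPL.
Excess over the loudest (91.1 dB): 92.64 − 91.1 = 1.5 dB.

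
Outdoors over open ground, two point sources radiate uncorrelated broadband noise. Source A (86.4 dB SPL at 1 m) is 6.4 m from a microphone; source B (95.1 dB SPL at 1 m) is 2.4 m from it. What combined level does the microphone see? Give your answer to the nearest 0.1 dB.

87.6 dB SPL

At the listener: L_A = 86.4 − 20·log₁₀(6.4) = 70.28 dB; L_B = 95.1 − 20·log₁₀(2.4) = 87.50 dB.
Combined: 10·log₁₀(10^(70.28/10)+10^(87.50/10)) = 87.6 dB SPL.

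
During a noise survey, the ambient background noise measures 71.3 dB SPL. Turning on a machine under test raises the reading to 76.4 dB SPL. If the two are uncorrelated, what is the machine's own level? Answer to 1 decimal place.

74.8 dB SPL

Subtract intensities: L_src = 10·log₁₀(10^(L_total/10) − 10^(L_bg/10)).
L_src = 10·log₁₀(10^(76.4/10) − 10^(71.3/10)) = 10·log₁₀(30160000) = 74.8 dB SPL.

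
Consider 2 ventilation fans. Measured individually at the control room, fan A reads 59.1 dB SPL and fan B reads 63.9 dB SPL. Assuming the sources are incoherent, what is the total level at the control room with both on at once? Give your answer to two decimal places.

65.14 dB SPL

Uncorrelated sources add in intensity (power), not in dB.
L_total = 10·log₁₀(10^(59.1/10) + 10^(63.9/10)) = 10·log₁₀(3268000) = 65.14 dB SPL.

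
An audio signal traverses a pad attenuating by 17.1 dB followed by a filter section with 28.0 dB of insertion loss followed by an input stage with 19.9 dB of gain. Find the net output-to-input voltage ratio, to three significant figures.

0.0550

Net gain = (−17.1) + (−28.0) + 19.9 = -25.2 dB.
Voltage ratio = 10^(-25.2/20) = 0.0550.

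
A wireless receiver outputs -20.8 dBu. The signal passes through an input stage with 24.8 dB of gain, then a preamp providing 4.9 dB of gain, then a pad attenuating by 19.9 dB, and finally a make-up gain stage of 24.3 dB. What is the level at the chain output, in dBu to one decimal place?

+13.3 dBu

In dB, series stages simply add:
-20.8 + 24.8 + 4.9 − 19.9 + 24.3 = +13.3 dBu.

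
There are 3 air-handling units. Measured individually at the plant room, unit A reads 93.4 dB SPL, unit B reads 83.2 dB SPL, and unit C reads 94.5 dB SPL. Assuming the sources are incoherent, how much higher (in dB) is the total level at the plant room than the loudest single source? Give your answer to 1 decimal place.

Incoherent sources sum as intensities:
L_total = 10·log₁₀(10^(93.4/10) + 10^(83.2/10) + 10^(94.5/10)) = 97.17 dB SPL.
Excess over the loudest (94.5 dB): 97.17 − 94.5 = 2.7 dB.

2.7 dB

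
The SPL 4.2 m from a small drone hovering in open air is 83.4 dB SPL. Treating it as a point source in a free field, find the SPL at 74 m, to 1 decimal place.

For a point source in a free field, ΔL = −20·log₁₀(d₂/d₁).
ΔL = −20·log₁₀(74/4.2) = -24.92 dB, so L₂ = 83.4 + (-24.92) = 58.5 dB SPL.

58.5 dB SPL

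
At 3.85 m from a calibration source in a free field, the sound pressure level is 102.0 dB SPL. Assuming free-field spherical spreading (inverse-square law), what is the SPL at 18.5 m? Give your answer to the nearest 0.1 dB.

Inverse-square spreading gives ΔL = −20·log₁₀(d₂/d₁).
ΔL = −20·log₁₀(18.5/3.85) = -13.63 dB, so L₂ = 102.0 + (-13.63) = 88.4 dB SPL.

88.4 dB SPL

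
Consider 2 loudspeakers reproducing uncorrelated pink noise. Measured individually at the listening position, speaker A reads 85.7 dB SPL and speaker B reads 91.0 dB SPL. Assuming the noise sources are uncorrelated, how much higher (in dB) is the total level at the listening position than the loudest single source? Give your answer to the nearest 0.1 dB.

1.1 dB

Incoherent sources sum as intensities:
L_total = 10·log₁₀(10^(85.7/10) + 10^(91.0/10)) = 92.12 dB SPL.
Excess over the loudest (91.0 dB): 92.12 − 91.0 = 1.1 dB.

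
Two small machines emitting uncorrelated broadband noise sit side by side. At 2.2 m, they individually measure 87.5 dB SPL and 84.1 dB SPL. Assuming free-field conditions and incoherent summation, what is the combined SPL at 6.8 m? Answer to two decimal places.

79.33 dB SPL

Combined at 2.2 m: 10·log₁₀(10^(87.5/10)+10^(84.1/10)) = 89.135 dB SPL.
Then apply −20·log₁₀(6.8/2.2) = -9.802 dB → 79.33 dB SPL.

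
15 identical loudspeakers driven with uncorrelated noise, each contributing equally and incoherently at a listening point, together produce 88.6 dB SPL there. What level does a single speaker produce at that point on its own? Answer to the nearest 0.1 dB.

76.8 dB SPL

15 equal incoherent sources add 10·log₁₀(15) = 11.76 dB over one source.
L_one = 88.6 − 11.76 = 76.8 dB SPL.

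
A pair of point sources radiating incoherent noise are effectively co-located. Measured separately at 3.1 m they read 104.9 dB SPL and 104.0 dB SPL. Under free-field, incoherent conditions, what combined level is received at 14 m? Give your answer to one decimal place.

Combined at 3.1 m: 10·log₁₀(10^(104.9/10)+10^(104.0/10)) = 107.48 dB SPL.
Then apply −20·log₁₀(14/3.1) = -13.10 dB → 94.4 dB SPL.

94.4 dB SPL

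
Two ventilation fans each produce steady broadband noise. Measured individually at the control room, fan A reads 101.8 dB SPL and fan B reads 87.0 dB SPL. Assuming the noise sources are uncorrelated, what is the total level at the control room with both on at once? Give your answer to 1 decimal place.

Uncorrelated sources add in intensity (power), not in dB.
L_total = 10·log₁₀(10^(101.8/10) + 10^(87.0/10)) = 10·log₁₀(15637000000) = 101.9 dB SPL.

101.9 dB SPL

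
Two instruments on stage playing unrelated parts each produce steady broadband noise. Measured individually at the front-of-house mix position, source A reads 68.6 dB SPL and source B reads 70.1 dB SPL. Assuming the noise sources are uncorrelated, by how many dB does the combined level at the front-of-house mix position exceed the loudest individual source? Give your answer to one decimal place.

Incoherent sources sum as intensities:
L_total = 10·log₁₀(10^(68.6/10) + 10^(70.1/10)) = 72.42 dB SPL.
Excess over the loudest (70.1 dB): 72.42 − 70.1 = 2.3 dB.

2.3 dB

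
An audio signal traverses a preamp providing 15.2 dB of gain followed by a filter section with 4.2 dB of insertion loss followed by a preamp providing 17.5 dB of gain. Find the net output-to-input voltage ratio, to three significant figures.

26.6

Net gain = 15.2 + (−4.2) + 17.5 = 28.5 dB.
Voltage ratio = 10^(28.5/20) = 26.6.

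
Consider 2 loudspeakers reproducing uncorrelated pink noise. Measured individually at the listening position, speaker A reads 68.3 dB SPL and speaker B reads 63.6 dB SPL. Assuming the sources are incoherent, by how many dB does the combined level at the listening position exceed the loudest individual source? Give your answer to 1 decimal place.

Add the sources as powers (linear), then convert back to dB:
L_total = 10·log₁₀(10^(68.3/10) + 10^(63.6/10)) = 69.57 dB SPL.
Excess over the loudest (68.3 dB): 69.57 − 68.3 = 1.3 dB.

1.3 dB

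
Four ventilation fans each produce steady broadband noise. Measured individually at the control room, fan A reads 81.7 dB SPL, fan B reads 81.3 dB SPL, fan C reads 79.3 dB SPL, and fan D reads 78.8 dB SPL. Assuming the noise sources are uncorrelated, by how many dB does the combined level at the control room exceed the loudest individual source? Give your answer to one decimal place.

Uncorrelated sources add in intensity (power), not in dB.
L_total = 10·log₁₀(10^(81.7/10) + 10^(81.3/10) + 10^(79.3/10) + 10^(78.8/10)) = 86.47 dB SPL.
Excess over the loudest (81.7 dB): 86.47 − 81.7 = 4.8 dB.

4.8 dB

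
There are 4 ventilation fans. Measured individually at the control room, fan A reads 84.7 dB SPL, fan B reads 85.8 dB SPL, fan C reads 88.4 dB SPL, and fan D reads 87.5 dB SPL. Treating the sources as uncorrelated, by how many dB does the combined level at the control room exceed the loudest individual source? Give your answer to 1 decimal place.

4.5 dB

Add the sources as powers (linear), then convert back to dB:
L_total = 10·log₁₀(10^(84.7/10) + 10^(85.8/10) + 10^(88.4/10) + 10^(87.5/10)) = 92.85 dB SPL.
Excess over the loudest (88.4 dB): 92.85 − 88.4 = 4.5 dB.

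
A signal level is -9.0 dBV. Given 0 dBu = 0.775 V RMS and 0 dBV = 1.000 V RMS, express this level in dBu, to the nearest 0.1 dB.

The offset between the scales is 20·log₁₀(0.775/1.000) = −2.214 dB.
So dBu = -9.0 + 2.214 = -6.8 dBu.

-6.8 dBu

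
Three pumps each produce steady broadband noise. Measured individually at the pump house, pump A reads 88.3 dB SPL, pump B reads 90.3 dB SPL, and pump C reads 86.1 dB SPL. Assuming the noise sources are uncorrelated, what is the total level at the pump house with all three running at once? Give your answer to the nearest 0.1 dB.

Add the sources as powers (linear), then convert back to dB:
L_total = 10·log₁₀(10^(88.3/10) + 10^(90.3/10) + 10^(86.1/10)) = 10·log₁₀(2155000000) = 93.3 dB SPL.

93.3 dB SPL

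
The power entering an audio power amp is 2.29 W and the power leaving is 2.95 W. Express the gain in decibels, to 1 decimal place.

For a power ratio, dB = 10·log₁₀(P₂/P₁).
10·log₁₀(2.95/2.29) = 10·log₁₀(1.288) = 1.1 dB.

1.1 dB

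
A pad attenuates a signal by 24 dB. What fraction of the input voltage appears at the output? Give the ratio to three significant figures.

0.0631

Voltage ratio = 10^(dB/20).
10^(-24/20) = 10^(-1.200) = 0.0631.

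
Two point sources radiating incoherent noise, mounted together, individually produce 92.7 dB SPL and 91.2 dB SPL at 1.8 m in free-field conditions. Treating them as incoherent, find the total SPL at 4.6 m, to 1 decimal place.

Combined at 1.8 m: 10·log₁₀(10^(92.7/10)+10^(91.2/10)) = 95.02 dB SPL.
Then apply −20·log₁₀(4.6/1.8) = -8.15 dB → 86.9 dB SPL.

86.9 dB SPL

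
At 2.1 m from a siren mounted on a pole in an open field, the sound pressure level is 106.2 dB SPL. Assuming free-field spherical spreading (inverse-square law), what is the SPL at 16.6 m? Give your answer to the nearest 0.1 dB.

88.2 dB SPL

Inverse-square spreading gives ΔL = −20·log₁₀(d₂/d₁).
ΔL = −20·log₁₀(16.6/2.1) = -17.96 dB, so L₂ = 106.2 + (-17.96) = 88.2 dB SPL.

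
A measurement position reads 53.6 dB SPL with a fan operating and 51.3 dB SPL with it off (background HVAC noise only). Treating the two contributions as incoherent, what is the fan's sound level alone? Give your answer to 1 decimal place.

Background correction is a power subtraction:
L_src = 10·log₁₀(10^(53.6/10) − 10^(51.3/10)) = 10·log₁₀(94190) = 49.7 dB SPL.

49.7 dB SPL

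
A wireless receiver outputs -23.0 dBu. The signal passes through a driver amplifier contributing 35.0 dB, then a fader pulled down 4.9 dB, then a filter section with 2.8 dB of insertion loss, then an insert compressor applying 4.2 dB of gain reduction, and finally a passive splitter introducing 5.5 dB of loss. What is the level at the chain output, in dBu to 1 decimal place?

In dB, series stages simply add:
-23.0 + 35.0 − 4.9 − 2.8 − 4.2 − 5.5 = -5.4 dBu.

-5.4 dBu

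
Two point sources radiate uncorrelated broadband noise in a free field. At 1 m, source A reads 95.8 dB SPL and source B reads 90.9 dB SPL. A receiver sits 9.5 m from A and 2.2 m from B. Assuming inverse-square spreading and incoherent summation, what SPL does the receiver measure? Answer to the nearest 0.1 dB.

At the listener: L_A = 95.8 − 20·log₁₀(9.5) = 76.25 dB; L_B = 90.9 − 20·log₁₀(2.2) = 84.05 dB.
Combined: 10·log₁₀(10^(76.25/10)+10^(84.05/10)) = 84.7 dB SPL.

84.7 dB SPL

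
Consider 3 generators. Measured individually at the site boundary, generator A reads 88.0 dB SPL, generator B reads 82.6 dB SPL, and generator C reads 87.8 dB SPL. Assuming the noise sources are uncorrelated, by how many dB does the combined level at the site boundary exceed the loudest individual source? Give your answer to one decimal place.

3.5 dB

Add the sources as powers (linear), then convert back to dB:
L_total = 10·log₁₀(10^(88.0/10) + 10^(82.6/10) + 10^(87.8/10)) = 91.51 dB SPL.
Excess over the loudest (88.0 dB): 91.51 − 88.0 = 3.5 dB.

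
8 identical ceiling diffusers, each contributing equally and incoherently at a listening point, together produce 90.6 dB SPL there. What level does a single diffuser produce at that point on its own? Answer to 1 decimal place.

81.6 dB SPL

8 equal incoherent sources add 10·log₁₀(8) = 9.03 dB over one source.
L_one = 90.6 − 9.03 = 81.6 dB SPL.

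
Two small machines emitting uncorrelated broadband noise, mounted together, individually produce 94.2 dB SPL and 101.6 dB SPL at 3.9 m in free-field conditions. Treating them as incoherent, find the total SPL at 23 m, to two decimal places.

Combined at 3.9 m: 10·log₁₀(10^(94.2/10)+10^(101.6/10)) = 102.326 dB SPL.
Then apply −20·log₁₀(23/3.9) = -15.413 dB → 86.91 dB SPL.

86.91 dB SPL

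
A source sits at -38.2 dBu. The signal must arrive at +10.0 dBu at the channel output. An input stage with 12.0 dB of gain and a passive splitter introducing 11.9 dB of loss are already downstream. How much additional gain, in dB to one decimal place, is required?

48.1 dB

The required make-up gain is the shortfall in the dB sum.
G = +10.0 − (-38.2) − 12.0 + 11.9 = 48.1 dB.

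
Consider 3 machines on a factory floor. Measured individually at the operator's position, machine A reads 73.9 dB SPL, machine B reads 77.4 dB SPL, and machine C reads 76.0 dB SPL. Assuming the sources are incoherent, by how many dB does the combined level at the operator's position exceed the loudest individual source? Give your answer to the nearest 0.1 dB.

3.4 dB

Uncorrelated sources add in intensity (power), not in dB.
L_total = 10·log₁₀(10^(73.9/10) + 10^(77.4/10) + 10^(76.0/10)) = 80.77 dB SPL.
Excess over the loudest (77.4 dB): 80.77 − 77.4 = 3.4 dB.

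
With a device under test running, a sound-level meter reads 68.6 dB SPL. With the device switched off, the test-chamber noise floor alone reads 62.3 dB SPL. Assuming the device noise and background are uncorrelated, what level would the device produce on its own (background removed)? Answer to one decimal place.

Remove the background by subtracting linear intensities:
L_src = 10·log₁₀(10^(68.6/10) − 10^(62.3/10)) = 10·log₁₀(5546000) = 67.4 dB SPL.

67.4 dB SPL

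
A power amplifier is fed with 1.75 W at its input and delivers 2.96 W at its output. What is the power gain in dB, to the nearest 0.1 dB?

2.3 dB

For a power ratio, dB = 10·log₁₀(P₂/P₁).
10·log₁₀(2.96/1.75) = 10·log₁₀(1.691) = 2.3 dB.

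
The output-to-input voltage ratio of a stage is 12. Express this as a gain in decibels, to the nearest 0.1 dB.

21.6 dB

Voltage is an amplitude quantity, so gain = 20·log₁₀(V_out/V_in).
20·log₁₀(12) = 21.6 dB.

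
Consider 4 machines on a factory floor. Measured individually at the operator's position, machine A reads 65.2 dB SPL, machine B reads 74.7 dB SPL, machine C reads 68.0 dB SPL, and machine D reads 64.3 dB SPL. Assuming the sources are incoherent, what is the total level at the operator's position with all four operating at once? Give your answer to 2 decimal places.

Uncorrelated sources add in intensity (power), not in dB.
L_total = 10·log₁₀(10^(65.2/10) + 10^(74.7/10) + 10^(68.0/10) + 10^(64.3/10)) = 10·log₁₀(41820000) = 76.21 dB SPL.

76.21 dB SPL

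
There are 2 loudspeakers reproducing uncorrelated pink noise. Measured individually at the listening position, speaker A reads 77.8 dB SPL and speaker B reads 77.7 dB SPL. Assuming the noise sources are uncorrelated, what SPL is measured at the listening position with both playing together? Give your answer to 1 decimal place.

Incoherent sources sum as intensities:
L_total = 10·log₁₀(10^(77.8/10) + 10^(77.7/10)) = 10·log₁₀(119100000) = 80.8 dB SPL.

80.8 dB SPL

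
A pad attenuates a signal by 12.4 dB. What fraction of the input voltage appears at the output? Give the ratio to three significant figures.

0.240

Voltage ratio = 10^(dB/20).
10^(-12.4/20) = 10^(-0.6200) = 0.240.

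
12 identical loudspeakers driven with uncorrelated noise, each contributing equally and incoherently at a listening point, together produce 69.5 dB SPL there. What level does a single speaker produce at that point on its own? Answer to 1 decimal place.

58.7 dB SPL

12 equal incoherent sources add 10·log₁₀(12) = 10.79 dB over one source.
L_one = 69.5 − 10.79 = 58.7 dB SPL.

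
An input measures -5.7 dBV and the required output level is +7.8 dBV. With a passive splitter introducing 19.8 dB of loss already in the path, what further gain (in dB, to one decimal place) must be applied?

The required make-up gain is the shortfall in the dB sum.
G = +7.8 − (-5.7) + 19.8 = 33.3 dB.

33.3 dB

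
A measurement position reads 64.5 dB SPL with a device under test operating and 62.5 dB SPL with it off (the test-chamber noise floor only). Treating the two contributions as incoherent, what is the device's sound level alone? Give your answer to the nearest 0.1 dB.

Subtract intensities: L_src = 10·log₁₀(10^(L_total/10) − 10^(L_bg/10)).
L_src = 10·log₁₀(10^(64.5/10) − 10^(62.5/10)) = 10·log₁₀(1040000) = 60.2 dB SPL.

60.2 dB SPL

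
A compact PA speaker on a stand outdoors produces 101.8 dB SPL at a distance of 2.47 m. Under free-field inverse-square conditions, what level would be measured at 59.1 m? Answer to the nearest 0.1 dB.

74.2 dB SPL

For a point source in a free field, ΔL = −20·log₁₀(d₂/d₁).
ΔL = −20·log₁₀(59.1/2.47) = -27.58 dB, so L₂ = 101.8 + (-27.58) = 74.2 dB SPL.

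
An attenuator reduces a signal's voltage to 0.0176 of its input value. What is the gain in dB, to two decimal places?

-35.09 dB

For a voltage ratio, dB = 20·log₁₀(V₂/V₁).
20·log₁₀(0.0176) = -35.09 dB.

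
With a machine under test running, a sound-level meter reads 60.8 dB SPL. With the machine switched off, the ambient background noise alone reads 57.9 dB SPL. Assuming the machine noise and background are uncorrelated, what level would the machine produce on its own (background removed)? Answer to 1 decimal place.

Subtract intensities: L_src = 10·log₁₀(10^(L_total/10) − 10^(L_bg/10)).
L_src = 10·log₁₀(10^(60.8/10) − 10^(57.9/10)) = 10·log₁₀(585700) = 57.7 dB SPL.

57.7 dB SPL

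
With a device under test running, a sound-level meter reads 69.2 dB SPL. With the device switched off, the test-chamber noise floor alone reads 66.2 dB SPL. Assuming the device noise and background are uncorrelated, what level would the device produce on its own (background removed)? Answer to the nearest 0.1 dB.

Remove the background by subtracting linear intensities:
L_src = 10·log₁₀(10^(69.2/10) − 10^(66.2/10)) = 10·log₁₀(4149000) = 66.2 dB SPL.

66.2 dB SPL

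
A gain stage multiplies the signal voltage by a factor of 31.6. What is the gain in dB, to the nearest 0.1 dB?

30.0 dB

For a voltage ratio, dB = 20·log₁₀(V₂/V₁).
20·log₁₀(31.6) = 30.0 dB.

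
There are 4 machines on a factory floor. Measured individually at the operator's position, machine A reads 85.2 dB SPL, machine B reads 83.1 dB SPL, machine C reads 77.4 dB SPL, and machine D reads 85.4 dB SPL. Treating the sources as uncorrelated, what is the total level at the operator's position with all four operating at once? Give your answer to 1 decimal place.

Uncorrelated sources add in intensity (power), not in dB.
L_total = 10·log₁₀(10^(85.2/10) + 10^(83.1/10) + 10^(77.4/10) + 10^(85.4/10)) = 10·log₁₀(937000000) = 89.7 dB SPL.

89.7 dB SPL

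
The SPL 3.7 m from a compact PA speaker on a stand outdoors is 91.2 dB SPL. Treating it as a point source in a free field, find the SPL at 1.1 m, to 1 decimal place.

101.7 dB SPL

Inverse-square spreading gives ΔL = −20·log₁₀(d₂/d₁).
ΔL = −20·log₁₀(1.1/3.7) = 10.54 dB, so L₂ = 91.2 + (10.54) = 101.7 dB SPL.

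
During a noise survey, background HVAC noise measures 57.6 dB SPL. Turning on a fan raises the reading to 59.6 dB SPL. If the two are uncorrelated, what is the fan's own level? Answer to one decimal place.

Background correction is a power subtraction:
L_src = 10·log₁₀(10^(59.6/10) − 10^(57.6/10)) = 10·log₁₀(336600) = 55.3 dB SPL.

55.3 dB SPL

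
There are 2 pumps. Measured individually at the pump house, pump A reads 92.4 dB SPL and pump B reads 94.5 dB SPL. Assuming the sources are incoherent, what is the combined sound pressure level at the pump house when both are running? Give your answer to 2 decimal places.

Add the sources as powers (linear), then convert back to dB:
L_total = 10·log₁₀(10^(92.4/10) + 10^(94.5/10)) = 10·log₁₀(4556000000) = 96.59 dB SPL.

96.59 dB SPL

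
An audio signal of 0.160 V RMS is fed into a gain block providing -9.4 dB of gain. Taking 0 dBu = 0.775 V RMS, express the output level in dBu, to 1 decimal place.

-23.1 dBu

Input level: 20·log₁₀(0.160/0.775) = -13.70 dBu.
Output: -13.70 − 9.4 = -23.1 dBu.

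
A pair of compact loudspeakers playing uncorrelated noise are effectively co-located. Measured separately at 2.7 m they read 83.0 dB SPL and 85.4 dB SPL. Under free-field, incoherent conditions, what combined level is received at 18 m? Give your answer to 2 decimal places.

Combined at 2.7 m: 10·log₁₀(10^(83.0/10)+10^(85.4/10)) = 87.374 dB SPL.
Then apply −20·log₁₀(18/2.7) = -16.478 dB → 70.90 dB SPL.

70.90 dB SPL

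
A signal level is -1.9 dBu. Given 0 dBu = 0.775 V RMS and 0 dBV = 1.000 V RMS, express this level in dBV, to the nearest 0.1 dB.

-4.1 dBV

The offset between the scales is 20·log₁₀(0.775/1.000) = −2.214 dB.
So dBV = -1.9 − 2.214 = -4.1 dBV.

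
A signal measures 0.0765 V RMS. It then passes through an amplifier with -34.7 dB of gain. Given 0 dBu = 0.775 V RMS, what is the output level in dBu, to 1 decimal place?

Input level: 20·log₁₀(0.0765/0.775) = -20.11 dBu.
Output: -20.11 − 34.7 = -54.8 dBu.

-54.8 dBu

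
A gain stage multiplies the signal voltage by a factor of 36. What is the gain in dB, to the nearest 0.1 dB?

31.1 dB

Voltage is an amplitude quantity, so gain = 20·log₁₀(V_out/V_in).
20·log₁₀(36) = 31.1 dB.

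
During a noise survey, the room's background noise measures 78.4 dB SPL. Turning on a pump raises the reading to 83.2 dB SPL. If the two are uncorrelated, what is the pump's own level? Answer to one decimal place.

Subtract intensities: L_src = 10·log₁₀(10^(L_total/10) − 10^(L_bg/10)).
L_src = 10·log₁₀(10^(83.2/10) − 10^(78.4/10)) = 10·log₁₀(139700000) = 81.5 dB SPL.

81.5 dB SPL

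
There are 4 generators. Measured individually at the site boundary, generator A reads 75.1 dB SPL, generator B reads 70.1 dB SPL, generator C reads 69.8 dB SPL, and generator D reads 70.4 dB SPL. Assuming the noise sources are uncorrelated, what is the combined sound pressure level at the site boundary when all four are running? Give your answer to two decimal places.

78.00 dB SPL

Add the sources as powers (linear), then convert back to dB:
L_total = 10·log₁₀(10^(75.1/10) + 10^(70.1/10) + 10^(69.8/10) + 10^(70.4/10)) = 10·log₁₀(63110000) = 78.00 dB SPL.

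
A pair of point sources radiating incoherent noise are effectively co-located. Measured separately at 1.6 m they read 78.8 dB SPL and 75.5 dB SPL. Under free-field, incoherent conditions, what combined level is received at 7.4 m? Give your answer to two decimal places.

67.16 dB SPL

Combined at 1.6 m: 10·log₁₀(10^(78.8/10)+10^(75.5/10)) = 80.466 dB SPL.
Then apply −20·log₁₀(7.4/1.6) = -13.302 dB → 67.16 dB SPL.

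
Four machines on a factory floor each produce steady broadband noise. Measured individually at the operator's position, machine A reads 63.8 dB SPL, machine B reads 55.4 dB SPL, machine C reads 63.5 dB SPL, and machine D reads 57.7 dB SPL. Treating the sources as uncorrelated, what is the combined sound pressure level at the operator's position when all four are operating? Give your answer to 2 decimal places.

Add the sources as powers (linear), then convert back to dB:
L_total = 10·log₁₀(10^(63.8/10) + 10^(55.4/10) + 10^(63.5/10) + 10^(57.7/10)) = 10·log₁₀(5573000) = 67.46 dB SPL.

67.46 dB SPL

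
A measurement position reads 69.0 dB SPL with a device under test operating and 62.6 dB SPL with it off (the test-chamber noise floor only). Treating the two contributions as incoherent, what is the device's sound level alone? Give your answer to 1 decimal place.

Remove the background by subtracting linear intensities:
L_src = 10·log₁₀(10^(69.0/10) − 10^(62.6/10)) = 10·log₁₀(6124000) = 67.9 dB SPL.

67.9 dB SPL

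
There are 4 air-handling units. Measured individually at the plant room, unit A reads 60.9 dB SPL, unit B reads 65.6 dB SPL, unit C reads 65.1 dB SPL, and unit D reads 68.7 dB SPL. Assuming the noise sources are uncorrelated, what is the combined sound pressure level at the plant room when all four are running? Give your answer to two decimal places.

71.91 dB SPL

Add the sources as powers (linear), then convert back to dB:
L_total = 10·log₁₀(10^(60.9/10) + 10^(65.6/10) + 10^(65.1/10) + 10^(68.7/10)) = 10·log₁₀(15510000) = 71.91 dB SPL.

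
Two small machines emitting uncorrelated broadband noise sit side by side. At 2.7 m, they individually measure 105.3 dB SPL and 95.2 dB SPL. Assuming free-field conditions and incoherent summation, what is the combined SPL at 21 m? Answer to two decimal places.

87.89 dB SPL

Combined at 2.7 m: 10·log₁₀(10^(105.3/10)+10^(95.2/10)) = 105.705 dB SPL.
Then apply −20·log₁₀(21/2.7) = -17.817 dB → 87.89 dB SPL.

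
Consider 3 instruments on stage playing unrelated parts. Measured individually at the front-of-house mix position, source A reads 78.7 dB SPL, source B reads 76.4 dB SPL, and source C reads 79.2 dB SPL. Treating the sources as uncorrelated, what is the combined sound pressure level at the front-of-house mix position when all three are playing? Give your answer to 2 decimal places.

83.03 dB SPL

Add the sources as powers (linear), then convert back to dB:
L_total = 10·log₁₀(10^(78.7/10) + 10^(76.4/10) + 10^(79.2/10)) = 10·log₁₀(201000000) = 83.03 dB SPL.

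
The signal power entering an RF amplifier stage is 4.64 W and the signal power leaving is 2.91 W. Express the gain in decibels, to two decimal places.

Power is a power quantity, so gain = 10·log₁₀(P_out/P_in).
10·log₁₀(2.91/4.64) = 10·log₁₀(0.6272) = -2.03 dB.

-2.03 dB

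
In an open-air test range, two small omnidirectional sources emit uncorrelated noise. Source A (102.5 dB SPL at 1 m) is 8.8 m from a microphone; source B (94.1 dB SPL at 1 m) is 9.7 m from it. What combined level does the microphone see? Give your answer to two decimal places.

84.10 dB SPL

At the listener: L_A = 102.5 − 20·log₁₀(8.8) = 83.610 dB; L_B = 94.1 − 20·log₁₀(9.7) = 74.365 dB.
Combined: 10·log₁₀(10^(83.610/10)+10^(74.365/10)) = 84.10 dB SPL.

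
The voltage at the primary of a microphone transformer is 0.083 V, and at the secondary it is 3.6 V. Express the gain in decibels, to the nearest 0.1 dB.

Voltage ratio → dB uses the 20·log₁₀ form:
20·log₁₀(3.6/0.083) = 20·log₁₀(43.37) = 32.7 dB.

32.7 dB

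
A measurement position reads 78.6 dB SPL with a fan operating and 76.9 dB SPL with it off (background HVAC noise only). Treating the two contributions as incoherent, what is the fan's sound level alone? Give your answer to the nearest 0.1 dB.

73.7 dB SPL

Remove the background by subtracting linear intensities:
L_src = 10·log₁₀(10^(78.6/10) − 10^(76.9/10)) = 10·log₁₀(23470000) = 73.7 dB SPL.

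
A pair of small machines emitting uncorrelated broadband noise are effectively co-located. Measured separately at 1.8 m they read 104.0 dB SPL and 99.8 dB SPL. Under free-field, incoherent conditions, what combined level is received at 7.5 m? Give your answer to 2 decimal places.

93.00 dB SPL

Combined at 1.8 m: 10·log₁₀(10^(104.0/10)+10^(99.8/10)) = 105.399 dB SPL.
Then apply −20·log₁₀(7.5/1.8) = -12.396 dB → 93.00 dB SPL.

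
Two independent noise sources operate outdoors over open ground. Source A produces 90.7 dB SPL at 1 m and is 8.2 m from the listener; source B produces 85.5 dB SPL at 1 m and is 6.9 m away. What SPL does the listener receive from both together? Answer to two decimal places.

73.97 dB SPL

At the listener: L_A = 90.7 − 20·log₁₀(8.2) = 72.424 dB; L_B = 85.5 − 20·log₁₀(6.9) = 68.723 dB.
Combined: 10·log₁₀(10^(72.424/10)+10^(68.723/10)) = 73.97 dB SPL.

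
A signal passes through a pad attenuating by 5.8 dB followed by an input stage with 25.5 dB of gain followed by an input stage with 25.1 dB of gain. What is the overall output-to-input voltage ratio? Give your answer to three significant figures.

Net gain = (−5.8) + 25.5 + 25.1 = 44.8 dB.
Voltage ratio = 10^(44.8/20) = 174.

174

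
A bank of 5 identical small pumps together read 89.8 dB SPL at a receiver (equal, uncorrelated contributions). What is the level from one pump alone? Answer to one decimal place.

82.8 dB SPL

5 equal incoherent sources add 10·log₁₀(5) = 6.99 dB over one source.
L_one = 89.8 − 6.99 = 82.8 dB SPL.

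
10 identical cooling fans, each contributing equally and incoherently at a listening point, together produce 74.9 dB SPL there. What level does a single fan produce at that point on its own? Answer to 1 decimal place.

64.9 dB SPL

10 equal incoherent sources add 10·log₁₀(10) = 10.00 dB over one source.
L_one = 74.9 − 10.00 = 64.9 dB SPL.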